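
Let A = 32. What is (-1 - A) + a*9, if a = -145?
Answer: -1338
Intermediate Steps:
(-1 - A) + a*9 = (-1 - 1*32) - 145*9 = (-1 - 32) - 1305 = -33 - 1305 = -1338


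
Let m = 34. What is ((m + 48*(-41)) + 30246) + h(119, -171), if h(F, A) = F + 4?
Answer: 28435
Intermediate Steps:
h(F, A) = 4 + F
((m + 48*(-41)) + 30246) + h(119, -171) = ((34 + 48*(-41)) + 30246) + (4 + 119) = ((34 - 1968) + 30246) + 123 = (-1934 + 30246) + 123 = 28312 + 123 = 28435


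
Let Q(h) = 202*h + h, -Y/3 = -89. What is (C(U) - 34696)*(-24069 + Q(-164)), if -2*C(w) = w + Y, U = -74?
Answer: 3991465185/2 ≈ 1.9957e+9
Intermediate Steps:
Y = 267 (Y = -3*(-89) = 267)
C(w) = -267/2 - w/2 (C(w) = -(w + 267)/2 = -(267 + w)/2 = -267/2 - w/2)
Q(h) = 203*h
(C(U) - 34696)*(-24069 + Q(-164)) = ((-267/2 - ½*(-74)) - 34696)*(-24069 + 203*(-164)) = ((-267/2 + 37) - 34696)*(-24069 - 33292) = (-193/2 - 34696)*(-57361) = -69585/2*(-57361) = 3991465185/2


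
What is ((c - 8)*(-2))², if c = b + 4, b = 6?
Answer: 16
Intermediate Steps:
c = 10 (c = 6 + 4 = 10)
((c - 8)*(-2))² = ((10 - 8)*(-2))² = (2*(-2))² = (-4)² = 16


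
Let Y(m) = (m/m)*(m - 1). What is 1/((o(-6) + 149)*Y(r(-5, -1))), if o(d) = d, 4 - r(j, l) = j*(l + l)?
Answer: -1/1001 ≈ -0.00099900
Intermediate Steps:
r(j, l) = 4 - 2*j*l (r(j, l) = 4 - j*(l + l) = 4 - j*2*l = 4 - 2*j*l)
Y(m) = -1 + m (Y(m) = 1*(-1 + m) = -1 + m)
1/((o(-6) + 149)*Y(r(-5, -1))) = 1/((-6 + 149)*(-1 + (4 - 2*(-5)*(-1)))) = 1/(143*(-1 + (4 - 10))) = 1/(143*(-1 - 6)) = 1/(143*(-7)) = 1/(-1001) = -1/1001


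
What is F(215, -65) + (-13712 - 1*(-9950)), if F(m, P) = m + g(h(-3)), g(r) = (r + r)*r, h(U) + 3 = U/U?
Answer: -3539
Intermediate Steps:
h(U) = -2 (h(U) = -3 + U/U = -3 + 1 = -2)
g(r) = 2*r**2 (g(r) = (2*r)*r = 2*r**2)
F(m, P) = 8 + m (F(m, P) = m + 2*(-2)**2 = m + 2*4 = m + 8 = 8 + m)
F(215, -65) + (-13712 - 1*(-9950)) = (8 + 215) + (-13712 - 1*(-9950)) = 223 + (-13712 + 9950) = 223 - 3762 = -3539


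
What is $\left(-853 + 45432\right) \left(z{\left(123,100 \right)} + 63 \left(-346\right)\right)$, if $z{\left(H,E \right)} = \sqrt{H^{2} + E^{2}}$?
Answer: $-971733042 + 44579 \sqrt{25129} \approx -9.6467 \cdot 10^{8}$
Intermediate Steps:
$z{\left(H,E \right)} = \sqrt{E^{2} + H^{2}}$
$\left(-853 + 45432\right) \left(z{\left(123,100 \right)} + 63 \left(-346\right)\right) = \left(-853 + 45432\right) \left(\sqrt{100^{2} + 123^{2}} + 63 \left(-346\right)\right) = 44579 \left(\sqrt{10000 + 15129} - 21798\right) = 44579 \left(\sqrt{25129} - 21798\right) = 44579 \left(-21798 + \sqrt{25129}\right) = -971733042 + 44579 \sqrt{25129}$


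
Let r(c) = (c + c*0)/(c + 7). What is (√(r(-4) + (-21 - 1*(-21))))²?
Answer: -4/3 ≈ -1.3333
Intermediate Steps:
r(c) = c/(7 + c) (r(c) = (c + 0)/(7 + c) = c/(7 + c))
(√(r(-4) + (-21 - 1*(-21))))² = (√(-4/(7 - 4) + (-21 - 1*(-21))))² = (√(-4/3 + (-21 + 21)))² = (√(-4*⅓ + 0))² = (√(-4/3 + 0))² = (√(-4/3))² = (2*I*√3/3)² = -4/3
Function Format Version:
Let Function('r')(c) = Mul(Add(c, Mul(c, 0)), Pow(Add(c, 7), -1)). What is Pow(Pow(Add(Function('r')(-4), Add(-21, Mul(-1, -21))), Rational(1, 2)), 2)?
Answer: Rational(-4, 3) ≈ -1.3333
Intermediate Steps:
Function('r')(c) = Mul(c, Pow(Add(7, c), -1)) (Function('r')(c) = Mul(Add(c, 0), Pow(Add(7, c), -1)) = Mul(c, Pow(Add(7, c), -1)))
Pow(Pow(Add(Function('r')(-4), Add(-21, Mul(-1, -21))), Rational(1, 2)), 2) = Pow(Pow(Add(Mul(-4, Pow(Add(7, -4), -1)), Add(-21, Mul(-1, -21))), Rational(1, 2)), 2) = Pow(Pow(Add(Mul(-4, Pow(3, -1)), Add(-21, 21)), Rational(1, 2)), 2) = Pow(Pow(Add(Mul(-4, Rational(1, 3)), 0), Rational(1, 2)), 2) = Pow(Pow(Add(Rational(-4, 3), 0), Rational(1, 2)), 2) = Pow(Pow(Rational(-4, 3), Rational(1, 2)), 2) = Pow(Mul(Rational(2, 3), I, Pow(3, Rational(1, 2))), 2) = Rational(-4, 3)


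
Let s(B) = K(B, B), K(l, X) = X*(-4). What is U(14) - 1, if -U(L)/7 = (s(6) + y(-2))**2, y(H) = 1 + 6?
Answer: -2024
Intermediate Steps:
K(l, X) = -4*X
s(B) = -4*B
y(H) = 7
U(L) = -2023 (U(L) = -7*(-4*6 + 7)**2 = -7*(-24 + 7)**2 = -7*(-17)**2 = -7*289 = -2023)
U(14) - 1 = -2023 - 1 = -2024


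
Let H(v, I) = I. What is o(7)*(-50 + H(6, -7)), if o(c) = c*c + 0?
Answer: -2793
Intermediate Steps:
o(c) = c² (o(c) = c² + 0 = c²)
o(7)*(-50 + H(6, -7)) = 7²*(-50 - 7) = 49*(-57) = -2793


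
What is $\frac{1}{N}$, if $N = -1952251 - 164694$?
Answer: $- \frac{1}{2116945} \approx -4.7238 \cdot 10^{-7}$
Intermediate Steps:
$N = -2116945$ ($N = -1952251 - 164694 = -2116945$)
$\frac{1}{N} = \frac{1}{-2116945} = - \frac{1}{2116945}$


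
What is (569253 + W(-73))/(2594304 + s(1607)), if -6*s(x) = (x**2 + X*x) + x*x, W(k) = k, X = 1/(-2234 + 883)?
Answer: 1537924360/4683884211 ≈ 0.32834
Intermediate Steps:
X = -1/1351 (X = 1/(-1351) = -1/1351 ≈ -0.00074019)
s(x) = -x**2/3 + x/8106 (s(x) = -((x**2 - x/1351) + x*x)/6 = -((x**2 - x/1351) + x**2)/6 = -(2*x**2 - x/1351)/6 = -x**2/3 + x/8106)
(569253 + W(-73))/(2594304 + s(1607)) = (569253 - 73)/(2594304 + (1/8106)*1607*(1 - 2702*1607)) = 569180/(2594304 + (1/8106)*1607*(1 - 4342114)) = 569180/(2594304 + (1/8106)*1607*(-4342113)) = 569180/(2594304 - 2325925197/2702) = 569180/(4683884211/2702) = 569180*(2702/4683884211) = 1537924360/4683884211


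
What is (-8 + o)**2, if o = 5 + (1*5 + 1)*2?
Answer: 81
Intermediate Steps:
o = 17 (o = 5 + (5 + 1)*2 = 5 + 6*2 = 5 + 12 = 17)
(-8 + o)**2 = (-8 + 17)**2 = 9**2 = 81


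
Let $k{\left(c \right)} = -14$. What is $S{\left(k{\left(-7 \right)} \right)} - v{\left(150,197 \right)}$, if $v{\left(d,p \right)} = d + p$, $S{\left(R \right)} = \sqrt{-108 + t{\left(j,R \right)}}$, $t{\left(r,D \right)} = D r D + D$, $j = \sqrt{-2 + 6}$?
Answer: $-347 + 3 \sqrt{30} \approx -330.57$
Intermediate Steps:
$j = 2$ ($j = \sqrt{4} = 2$)
$t{\left(r,D \right)} = D + r D^{2}$ ($t{\left(r,D \right)} = r D^{2} + D = D + r D^{2}$)
$S{\left(R \right)} = \sqrt{-108 + R \left(1 + 2 R\right)}$ ($S{\left(R \right)} = \sqrt{-108 + R \left(1 + R 2\right)} = \sqrt{-108 + R \left(1 + 2 R\right)}$)
$S{\left(k{\left(-7 \right)} \right)} - v{\left(150,197 \right)} = \sqrt{-108 - 14 \left(1 + 2 \left(-14\right)\right)} - \left(150 + 197\right) = \sqrt{-108 - 14 \left(1 - 28\right)} - 347 = \sqrt{-108 - -378} - 347 = \sqrt{-108 + 378} - 347 = \sqrt{270} - 347 = 3 \sqrt{30} - 347 = -347 + 3 \sqrt{30}$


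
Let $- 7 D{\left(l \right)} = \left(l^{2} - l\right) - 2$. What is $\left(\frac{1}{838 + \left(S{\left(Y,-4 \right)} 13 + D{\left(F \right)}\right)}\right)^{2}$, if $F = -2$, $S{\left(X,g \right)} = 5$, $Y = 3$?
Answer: $\frac{49}{39904489} \approx 1.2279 \cdot 10^{-6}$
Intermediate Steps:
$D{\left(l \right)} = \frac{2}{7} - \frac{l^{2}}{7} + \frac{l}{7}$ ($D{\left(l \right)} = - \frac{\left(l^{2} - l\right) - 2}{7} = - \frac{-2 + l^{2} - l}{7} = \frac{2}{7} - \frac{l^{2}}{7} + \frac{l}{7}$)
$\left(\frac{1}{838 + \left(S{\left(Y,-4 \right)} 13 + D{\left(F \right)}\right)}\right)^{2} = \left(\frac{1}{838 + \left(5 \cdot 13 + \left(\frac{2}{7} - \frac{\left(-2\right)^{2}}{7} + \frac{1}{7} \left(-2\right)\right)\right)}\right)^{2} = \left(\frac{1}{838 + \left(65 - \frac{4}{7}\right)}\right)^{2} = \left(\frac{1}{838 + \frac{451}{7}}\right)^{2} = \left(\frac{1}{\frac{6317}{7}}\right)^{2} = \left(\frac{7}{6317}\right)^{2} = \frac{49}{39904489}$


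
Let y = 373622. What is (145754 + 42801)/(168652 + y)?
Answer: 188555/542274 ≈ 0.34771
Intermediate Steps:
(145754 + 42801)/(168652 + y) = (145754 + 42801)/(168652 + 373622) = 188555/542274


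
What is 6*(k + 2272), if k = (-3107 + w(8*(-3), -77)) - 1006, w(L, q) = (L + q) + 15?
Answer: -11562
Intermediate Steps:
w(L, q) = 15 + L + q
k = -4199 (k = (-3107 + (15 + 8*(-3) - 77)) - 1006 = (-3107 + (15 - 24 - 77)) - 1006 = (-3107 - 86) - 1006 = -3193 - 1006 = -4199)
6*(k + 2272) = 6*(-4199 + 2272) = 6*(-1927) = -11562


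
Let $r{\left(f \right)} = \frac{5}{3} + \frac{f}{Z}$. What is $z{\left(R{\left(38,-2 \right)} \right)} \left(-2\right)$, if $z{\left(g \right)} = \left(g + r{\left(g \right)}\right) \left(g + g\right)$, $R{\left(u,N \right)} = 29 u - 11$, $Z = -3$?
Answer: $-3181356$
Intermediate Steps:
$r{\left(f \right)} = \frac{5}{3} - \frac{f}{3}$ ($r{\left(f \right)} = \frac{5}{3} + \frac{f}{-3} = 5 \cdot \frac{1}{3} + f \left(- \frac{1}{3}\right) = \frac{5}{3} - \frac{f}{3}$)
$R{\left(u,N \right)} = -11 + 29 u$
$z{\left(g \right)} = 2 g \left(\frac{5}{3} + \frac{2 g}{3}\right)$ ($z{\left(g \right)} = \left(g - \left(- \frac{5}{3} + \frac{g}{3}\right)\right) \left(g + g\right) = \left(\frac{5}{3} + \frac{2 g}{3}\right) 2 g = 2 g \left(\frac{5}{3} + \frac{2 g}{3}\right)$)
$z{\left(R{\left(38,-2 \right)} \right)} \left(-2\right) = \frac{2 \left(-11 + 29 \cdot 38\right) \left(5 + 2 \left(-11 + 29 \cdot 38\right)\right)}{3} \left(-2\right) = \frac{2 \left(-11 + 1102\right) \left(5 + 2 \left(-11 + 1102\right)\right)}{3} \left(-2\right) = \frac{2}{3} \cdot 1091 \left(5 + 2 \cdot 1091\right) \left(-2\right) = \frac{2}{3} \cdot 1091 \left(5 + 2182\right) \left(-2\right) = \frac{2}{3} \cdot 1091 \cdot 2187 \left(-2\right) = 1590678 \left(-2\right) = -3181356$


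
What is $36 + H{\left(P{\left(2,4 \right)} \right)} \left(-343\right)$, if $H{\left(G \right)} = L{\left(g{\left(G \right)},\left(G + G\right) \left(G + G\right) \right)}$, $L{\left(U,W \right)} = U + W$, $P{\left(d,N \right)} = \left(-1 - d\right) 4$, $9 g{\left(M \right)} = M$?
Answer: $- \frac{591224}{3} \approx -1.9707 \cdot 10^{5}$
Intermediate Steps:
$g{\left(M \right)} = \frac{M}{9}$
$P{\left(d,N \right)} = -4 - 4 d$
$H{\left(G \right)} = 4 G^{2} + \frac{G}{9}$ ($H{\left(G \right)} = \frac{G}{9} + \left(G + G\right) \left(G + G\right) = \frac{G}{9} + 2 G 2 G = \frac{G}{9} + 4 G^{2} = 4 G^{2} + \frac{G}{9}$)
$36 + H{\left(P{\left(2,4 \right)} \right)} \left(-343\right) = 36 + \frac{\left(-4 - 8\right) \left(1 + 36 \left(-4 - 8\right)\right)}{9} \left(-343\right) = 36 + \frac{1}{9} \left(-12\right) \left(1 + 36 \left(-12\right)\right) \left(-343\right) = 36 + \frac{1}{9} \left(-12\right) \left(1 - 432\right) \left(-343\right) = 36 + \frac{1}{9} \left(-12\right) \left(-431\right) \left(-343\right) = 36 + \frac{1724}{3} \left(-343\right) = 36 - \frac{591332}{3} = - \frac{591224}{3}$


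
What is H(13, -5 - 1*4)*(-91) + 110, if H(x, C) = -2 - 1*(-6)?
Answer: -254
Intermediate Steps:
H(x, C) = 4 (H(x, C) = -2 + 6 = 4)
H(13, -5 - 1*4)*(-91) + 110 = 4*(-91) + 110 = -364 + 110 = -254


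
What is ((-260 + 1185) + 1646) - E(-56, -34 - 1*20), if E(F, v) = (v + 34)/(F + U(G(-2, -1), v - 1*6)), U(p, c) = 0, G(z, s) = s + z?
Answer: 35989/14 ≈ 2570.6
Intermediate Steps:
E(F, v) = (34 + v)/F (E(F, v) = (v + 34)/(F + 0) = (34 + v)/F)
((-260 + 1185) + 1646) - E(-56, -34 - 1*20) = ((-260 + 1185) + 1646) - (34 + (-34 - 1*20))/(-56) = (925 + 1646) - (-1)*(34 + (-34 - 20))/56 = 2571 - (-1)*(34 - 54)/56 = 2571 - (-1)*(-20)/56 = 2571 - 1*5/14 = 2571 - 5/14 = 35989/14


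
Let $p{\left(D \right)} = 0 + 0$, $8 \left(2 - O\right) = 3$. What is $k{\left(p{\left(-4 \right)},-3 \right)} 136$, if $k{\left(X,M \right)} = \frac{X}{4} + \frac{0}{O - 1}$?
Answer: $0$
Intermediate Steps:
$O = \frac{13}{8}$ ($O = 2 - \frac{3}{8} = \frac{13}{8} \approx 1.625$)
$p{\left(D \right)} = 0$
$k{\left(X,M \right)} = \frac{X}{4}$ ($k{\left(X,M \right)} = \frac{X}{4} + \frac{0}{\frac{13}{8} - 1} = X \frac{1}{4} + \frac{0}{\frac{13}{8} - 1} = \frac{X}{4} + \frac{0}{\frac{5}{8}} = \frac{X}{4} + 0 \cdot \frac{8}{5} = \frac{X}{4} + 0 = \frac{X}{4}$)
$k{\left(p{\left(-4 \right)},-3 \right)} 136 = \frac{1}{4} \cdot 0 \cdot 136 = 0 \cdot 136 = 0$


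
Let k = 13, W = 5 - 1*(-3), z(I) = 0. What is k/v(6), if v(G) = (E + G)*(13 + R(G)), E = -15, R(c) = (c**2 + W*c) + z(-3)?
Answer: -13/873 ≈ -0.014891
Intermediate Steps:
W = 8 (W = 5 + 3 = 8)
R(c) = c**2 + 8*c (R(c) = (c**2 + 8*c) + 0 = c**2 + 8*c)
v(G) = (-15 + G)*(13 + G*(8 + G))
k/v(6) = 13/(-195 + 6**3 - 107*6 - 7*6**2) = 13/(-195 + 216 - 642 - 7*36) = 13/(-195 + 216 - 642 - 252) = 13/(-873) = 13*(-1/873) = -13/873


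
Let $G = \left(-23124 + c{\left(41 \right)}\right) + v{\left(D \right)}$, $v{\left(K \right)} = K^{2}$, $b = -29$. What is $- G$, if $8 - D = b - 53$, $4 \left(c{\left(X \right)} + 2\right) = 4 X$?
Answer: $14985$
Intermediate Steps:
$c{\left(X \right)} = -2 + X$ ($c{\left(X \right)} = -2 + \frac{4 X}{4} = -2 + X$)
$D = 90$ ($D = 8 - \left(-29 - 53\right) = 8 - -82 = 8 + 82 = 90$)
$G = -14985$ ($G = \left(-23124 + \left(-2 + 41\right)\right) + 90^{2} = \left(-23124 + 39\right) + 8100 = -23085 + 8100 = -14985$)
$- G = \left(-1\right) \left(-14985\right) = 14985$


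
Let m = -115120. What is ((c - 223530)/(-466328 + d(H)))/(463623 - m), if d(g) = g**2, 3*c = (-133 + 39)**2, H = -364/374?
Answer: 95623453/116994504834546 ≈ 8.1733e-7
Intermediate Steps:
H = -182/187 (H = -364*1/374 = -182/187 ≈ -0.97326)
c = 8836/3 (c = (-133 + 39)**2/3 = (1/3)*(-94)**2 = (1/3)*8836 = 8836/3 ≈ 2945.3)
((c - 223530)/(-466328 + d(H)))/(463623 - m) = ((8836/3 - 223530)/(-466328 + (-182/187)**2))/(463623 - 1*(-115120)) = (-661754/(3*(-466328 + 33124/34969)))/(463623 + 115120) = -661754/(3*(-16306990708/34969))/578743 = -661754/3*(-34969/16306990708)*(1/578743) = (11570437813/24460486062)*(1/578743) = 95623453/116994504834546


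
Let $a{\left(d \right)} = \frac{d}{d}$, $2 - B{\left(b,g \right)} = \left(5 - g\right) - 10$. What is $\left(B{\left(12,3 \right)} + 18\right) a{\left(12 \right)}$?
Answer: $28$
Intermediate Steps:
$B{\left(b,g \right)} = 7 + g$ ($B{\left(b,g \right)} = 2 - \left(\left(5 - g\right) - 10\right) = 2 - \left(-5 - g\right) = 2 + \left(5 + g\right) = 7 + g$)
$a{\left(d \right)} = 1$
$\left(B{\left(12,3 \right)} + 18\right) a{\left(12 \right)} = \left(\left(7 + 3\right) + 18\right) 1 = \left(10 + 18\right) 1 = 28 \cdot 1 = 28$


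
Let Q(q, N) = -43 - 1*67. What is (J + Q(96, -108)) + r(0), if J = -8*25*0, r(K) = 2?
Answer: -108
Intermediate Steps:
Q(q, N) = -110 (Q(q, N) = -43 - 67 = -110)
J = 0 (J = -200*0 = 0)
(J + Q(96, -108)) + r(0) = (0 - 110) + 2 = -110 + 2 = -108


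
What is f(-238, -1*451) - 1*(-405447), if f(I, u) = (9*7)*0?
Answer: 405447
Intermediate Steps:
f(I, u) = 0 (f(I, u) = 63*0 = 0)
f(-238, -1*451) - 1*(-405447) = 0 - 1*(-405447) = 0 + 405447 = 405447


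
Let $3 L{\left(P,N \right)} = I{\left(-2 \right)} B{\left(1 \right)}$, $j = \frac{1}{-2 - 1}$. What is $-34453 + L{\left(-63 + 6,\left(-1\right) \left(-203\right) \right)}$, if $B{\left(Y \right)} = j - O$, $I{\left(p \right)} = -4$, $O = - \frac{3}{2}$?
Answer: $- \frac{310091}{9} \approx -34455.0$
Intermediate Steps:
$O = - \frac{3}{2}$ ($O = \left(-3\right) \frac{1}{2} = - \frac{3}{2} \approx -1.5$)
$j = - \frac{1}{3}$ ($j = \frac{1}{-3} = - \frac{1}{3} \approx -0.33333$)
$B{\left(Y \right)} = \frac{7}{6}$ ($B{\left(Y \right)} = - \frac{1}{3} - - \frac{3}{2} = - \frac{1}{3} + \frac{3}{2} = \frac{7}{6}$)
$L{\left(P,N \right)} = - \frac{14}{9}$ ($L{\left(P,N \right)} = \frac{\left(-4\right) \frac{7}{6}}{3} = \frac{1}{3} \left(- \frac{14}{3}\right) = - \frac{14}{9}$)
$-34453 + L{\left(-63 + 6,\left(-1\right) \left(-203\right) \right)} = -34453 - \frac{14}{9} = - \frac{310091}{9}$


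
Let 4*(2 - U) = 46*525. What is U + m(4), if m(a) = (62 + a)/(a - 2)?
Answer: -12005/2 ≈ -6002.5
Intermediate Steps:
m(a) = (62 + a)/(-2 + a)
U = -12071/2 (U = 2 - 23*525/2 = 2 - ¼*24150 = 2 - 12075/2 = -12071/2 ≈ -6035.5)
U + m(4) = -12071/2 + (62 + 4)/(-2 + 4) = -12071/2 + 66/2 = -12071/2 + (½)*66 = -12071/2 + 33 = -12005/2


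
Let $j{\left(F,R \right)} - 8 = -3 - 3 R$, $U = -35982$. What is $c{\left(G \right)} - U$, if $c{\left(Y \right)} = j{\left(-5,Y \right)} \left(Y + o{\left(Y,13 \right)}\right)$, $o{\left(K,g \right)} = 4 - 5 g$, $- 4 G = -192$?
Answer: $37789$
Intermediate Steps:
$G = 48$ ($G = \left(- \frac{1}{4}\right) \left(-192\right) = 48$)
$j{\left(F,R \right)} = 5 - 3 R$ ($j{\left(F,R \right)} = 8 - \left(3 + 3 R\right) = 5 - 3 R$)
$c{\left(Y \right)} = \left(-61 + Y\right) \left(5 - 3 Y\right)$ ($c{\left(Y \right)} = \left(5 - 3 Y\right) \left(Y + \left(4 - 65\right)\right) = \left(5 - 3 Y\right) \left(Y - 61\right) = \left(5 - 3 Y\right) \left(-61 + Y\right) = \left(-61 + Y\right) \left(5 - 3 Y\right)$)
$c{\left(G \right)} - U = - \left(-61 + 48\right) \left(-5 + 3 \cdot 48\right) - -35982 = \left(-1\right) \left(-13\right) \left(-5 + 144\right) + 35982 = \left(-1\right) \left(-13\right) 139 + 35982 = 1807 + 35982 = 37789$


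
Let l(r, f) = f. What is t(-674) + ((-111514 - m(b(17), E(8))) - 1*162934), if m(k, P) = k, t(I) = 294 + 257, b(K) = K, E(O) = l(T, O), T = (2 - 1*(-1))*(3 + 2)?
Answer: -273914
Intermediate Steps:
T = 15 (T = (2 + 1)*5 = 3*5 = 15)
E(O) = O
t(I) = 551
t(-674) + ((-111514 - m(b(17), E(8))) - 1*162934) = 551 + ((-111514 - 1*17) - 1*162934) = 551 + ((-111514 - 17) - 162934) = 551 + (-111531 - 162934) = 551 - 274465 = -273914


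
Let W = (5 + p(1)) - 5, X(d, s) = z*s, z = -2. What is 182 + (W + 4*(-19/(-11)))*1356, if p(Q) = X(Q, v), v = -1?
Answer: 134890/11 ≈ 12263.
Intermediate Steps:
X(d, s) = -2*s
p(Q) = 2 (p(Q) = -2*(-1) = 2)
W = 2 (W = (5 + 2) - 5 = 7 - 5 = 2)
182 + (W + 4*(-19/(-11)))*1356 = 182 + (2 + 4*(-19/(-11)))*1356 = 182 + (2 + 4*(-19*(-1/11)))*1356 = 182 + (2 + 4*(19/11))*1356 = 182 + (2 + 76/11)*1356 = 182 + (98/11)*1356 = 182 + 132888/11 = 134890/11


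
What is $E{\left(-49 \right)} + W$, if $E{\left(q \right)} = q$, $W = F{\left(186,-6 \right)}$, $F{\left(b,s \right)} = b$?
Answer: $137$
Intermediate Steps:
$W = 186$
$E{\left(-49 \right)} + W = -49 + 186 = 137$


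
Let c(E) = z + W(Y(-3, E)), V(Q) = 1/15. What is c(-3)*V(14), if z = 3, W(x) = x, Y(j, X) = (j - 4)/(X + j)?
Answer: 5/18 ≈ 0.27778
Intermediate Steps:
Y(j, X) = (-4 + j)/(X + j)
V(Q) = 1/15
c(E) = 3 - 7/(-3 + E) (c(E) = 3 + (-4 - 3)/(E - 3) = 3 - 7/(-3 + E))
c(-3)*V(14) = ((-16 + 3*(-3))/(-3 - 3))*(1/15) = ((-16 - 9)/(-6))*(1/15) = -1/6*(-25)*(1/15) = (25/6)*(1/15) = 5/18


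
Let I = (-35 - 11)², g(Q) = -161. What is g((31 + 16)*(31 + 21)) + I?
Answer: 1955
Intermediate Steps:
I = 2116 (I = (-46)² = 2116)
g((31 + 16)*(31 + 21)) + I = -161 + 2116 = 1955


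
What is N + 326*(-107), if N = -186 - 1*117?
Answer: -35185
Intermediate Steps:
N = -303 (N = -186 - 117 = -303)
N + 326*(-107) = -303 + 326*(-107) = -303 - 34882 = -35185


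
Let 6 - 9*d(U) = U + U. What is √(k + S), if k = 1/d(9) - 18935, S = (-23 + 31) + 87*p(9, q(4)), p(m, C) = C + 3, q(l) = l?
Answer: 5*I*√2931/2 ≈ 135.35*I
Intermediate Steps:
d(U) = ⅔ - 2*U/9 (d(U) = ⅔ - (U + U)/9 = ⅔ - 2*U/9)
p(m, C) = 3 + C
S = 617 (S = (-23 + 31) + 87*(3 + 4) = 8 + 87*7 = 8 + 609 = 617)
k = -75743/4 (k = 1/(⅔ - 2/9*9) - 18935 = 1/(⅔ - 2) - 18935 = 1/(-4/3) - 18935 = -¾ - 18935 = -75743/4 ≈ -18936.)
√(k + S) = √(-75743/4 + 617) = √(-73275/4) = 5*I*√2931/2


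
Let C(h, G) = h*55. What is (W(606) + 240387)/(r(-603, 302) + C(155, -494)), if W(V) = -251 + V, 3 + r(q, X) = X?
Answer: 120371/4412 ≈ 27.283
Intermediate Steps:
r(q, X) = -3 + X
C(h, G) = 55*h
(W(606) + 240387)/(r(-603, 302) + C(155, -494)) = ((-251 + 606) + 240387)/((-3 + 302) + 55*155) = (355 + 240387)/(299 + 8525) = 240742/8824 = 240742*(1/8824) = 120371/4412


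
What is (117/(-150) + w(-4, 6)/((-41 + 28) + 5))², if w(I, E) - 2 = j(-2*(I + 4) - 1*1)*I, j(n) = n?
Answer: 23409/10000 ≈ 2.3409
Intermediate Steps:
w(I, E) = 2 + I*(-9 - 2*I) (w(I, E) = 2 + (-2*(I + 4) - 1*1)*I = 2 + (-2*(4 + I) - 1)*I = 2 + ((-8 - 2*I) - 1)*I = 2 + (-9 - 2*I)*I = 2 + I*(-9 - 2*I))
(117/(-150) + w(-4, 6)/((-41 + 28) + 5))² = (117/(-150) + (2 - 1*(-4)*(9 + 2*(-4)))/((-41 + 28) + 5))² = (117*(-1/150) + (2 - 1*(-4)*(9 - 8))/(-13 + 5))² = (-39/50 + (2 - 1*(-4)*1)/(-8))² = (-39/50 + (2 + 4)*(-⅛))² = (-39/50 + 6*(-⅛))² = (-39/50 - ¾)² = (-153/100)² = 23409/10000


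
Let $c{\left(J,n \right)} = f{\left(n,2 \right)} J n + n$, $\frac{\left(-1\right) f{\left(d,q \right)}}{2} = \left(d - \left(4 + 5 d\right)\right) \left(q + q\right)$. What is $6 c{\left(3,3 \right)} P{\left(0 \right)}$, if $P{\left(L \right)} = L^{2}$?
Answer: $0$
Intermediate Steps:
$f{\left(d,q \right)} = - 4 q \left(-4 - 4 d\right)$ ($f{\left(d,q \right)} = - 2 \left(d - \left(4 + 5 d\right)\right) \left(q + q\right) = - 2 \left(d - \left(4 + 5 d\right)\right) 2 q = - 2 \left(-4 - 4 d\right) 2 q = - 2 \cdot 2 q \left(-4 - 4 d\right) = - 4 q \left(-4 - 4 d\right)$)
$c{\left(J,n \right)} = n + J n \left(32 + 32 n\right)$ ($c{\left(J,n \right)} = 16 \cdot 2 \left(1 + n\right) J n + n = \left(32 + 32 n\right) J n + n = J \left(32 + 32 n\right) n + n = J n \left(32 + 32 n\right) + n = n + J n \left(32 + 32 n\right)$)
$6 c{\left(3,3 \right)} P{\left(0 \right)} = 6 \cdot 3 \left(1 + 32 \cdot 3 \left(1 + 3\right)\right) 0^{2} = 6 \cdot 3 \left(1 + 32 \cdot 3 \cdot 4\right) 0 = 6 \cdot 3 \left(1 + 384\right) 0 = 6 \cdot 3 \cdot 385 \cdot 0 = 6 \cdot 1155 \cdot 0 = 6930 \cdot 0 = 0$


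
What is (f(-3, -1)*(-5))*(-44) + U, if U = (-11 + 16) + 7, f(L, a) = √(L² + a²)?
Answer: 12 + 220*√10 ≈ 707.70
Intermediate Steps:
U = 12 (U = 5 + 7 = 12)
(f(-3, -1)*(-5))*(-44) + U = (√((-3)² + (-1)²)*(-5))*(-44) + 12 = (√(9 + 1)*(-5))*(-44) + 12 = (√10*(-5))*(-44) + 12 = -5*√10*(-44) + 12 = 220*√10 + 12 = 12 + 220*√10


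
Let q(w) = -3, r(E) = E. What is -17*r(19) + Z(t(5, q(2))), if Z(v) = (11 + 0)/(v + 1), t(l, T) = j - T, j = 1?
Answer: -1604/5 ≈ -320.80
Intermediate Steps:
t(l, T) = 1 - T
Z(v) = 11/(1 + v)
-17*r(19) + Z(t(5, q(2))) = -17*19 + 11/(1 + (1 - 1*(-3))) = -323 + 11/(1 + (1 + 3)) = -323 + 11/(1 + 4) = -323 + 11/5 = -1604/5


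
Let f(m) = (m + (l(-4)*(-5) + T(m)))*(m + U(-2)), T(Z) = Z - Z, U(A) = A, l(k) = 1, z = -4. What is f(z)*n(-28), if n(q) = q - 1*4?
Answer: -1728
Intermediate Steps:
T(Z) = 0
n(q) = -4 + q (n(q) = q - 4 = -4 + q)
f(m) = (-5 + m)*(-2 + m) (f(m) = (m + (1*(-5) + 0))*(m - 2) = (m + (-5 + 0))*(-2 + m) = (m - 5)*(-2 + m) = (-5 + m)*(-2 + m))
f(z)*n(-28) = (10 + (-4)² - 7*(-4))*(-4 - 28) = (10 + 16 + 28)*(-32) = 54*(-32) = -1728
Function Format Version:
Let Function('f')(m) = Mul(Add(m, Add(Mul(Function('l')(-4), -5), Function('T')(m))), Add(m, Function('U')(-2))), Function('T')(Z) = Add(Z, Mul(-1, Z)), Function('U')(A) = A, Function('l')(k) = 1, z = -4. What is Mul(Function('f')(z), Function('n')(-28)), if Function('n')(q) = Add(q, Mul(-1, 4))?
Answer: -1728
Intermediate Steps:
Function('T')(Z) = 0
Function('n')(q) = Add(-4, q) (Function('n')(q) = Add(q, -4) = Add(-4, q))
Function('f')(m) = Mul(Add(-5, m), Add(-2, m)) (Function('f')(m) = Mul(Add(m, Add(Mul(1, -5), 0)), Add(m, -2)) = Mul(Add(m, Add(-5, 0)), Add(-2, m)) = Mul(Add(m, -5), Add(-2, m)) = Mul(Add(-5, m), Add(-2, m)))
Mul(Function('f')(z), Function('n')(-28)) = Mul(Add(10, Pow(-4, 2), Mul(-7, -4)), Add(-4, -28)) = Mul(Add(10, 16, 28), -32) = Mul(54, -32) = -1728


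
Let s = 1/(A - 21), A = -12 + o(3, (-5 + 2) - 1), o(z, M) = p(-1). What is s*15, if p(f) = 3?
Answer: -½ ≈ -0.50000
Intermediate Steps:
o(z, M) = 3
A = -9 (A = -12 + 3 = -9)
s = -1/30 (s = 1/(-9 - 21) = 1/(-30) = -1/30 ≈ -0.033333)
s*15 = -1/30*15 = -½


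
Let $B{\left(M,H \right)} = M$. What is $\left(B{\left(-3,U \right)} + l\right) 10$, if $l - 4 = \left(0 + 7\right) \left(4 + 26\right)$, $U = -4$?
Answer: $2110$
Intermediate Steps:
$l = 214$ ($l = 4 + \left(0 + 7\right) \left(4 + 26\right) = 4 + 7 \cdot 30 = 4 + 210 = 214$)
$\left(B{\left(-3,U \right)} + l\right) 10 = \left(-3 + 214\right) 10 = 211 \cdot 10 = 2110$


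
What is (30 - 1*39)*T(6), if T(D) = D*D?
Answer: -324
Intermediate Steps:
T(D) = D²
(30 - 1*39)*T(6) = (30 - 1*39)*6² = (30 - 39)*36 = -9*36 = -324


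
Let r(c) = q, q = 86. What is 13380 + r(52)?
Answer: 13466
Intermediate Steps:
r(c) = 86
13380 + r(52) = 13380 + 86 = 13466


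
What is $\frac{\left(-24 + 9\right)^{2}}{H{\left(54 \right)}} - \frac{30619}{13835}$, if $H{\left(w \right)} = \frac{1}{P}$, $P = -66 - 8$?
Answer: $- \frac{230383369}{13835} \approx -16652.0$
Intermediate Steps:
$P = -74$
$H{\left(w \right)} = - \frac{1}{74}$ ($H{\left(w \right)} = \frac{1}{-74} = - \frac{1}{74}$)
$\frac{\left(-24 + 9\right)^{2}}{H{\left(54 \right)}} - \frac{30619}{13835} = \frac{\left(-24 + 9\right)^{2}}{- \frac{1}{74}} - \frac{30619}{13835} = \left(-15\right)^{2} \left(-74\right) - \frac{30619}{13835} = 225 \left(-74\right) - \frac{30619}{13835} = -16650 - \frac{30619}{13835} = - \frac{230383369}{13835}$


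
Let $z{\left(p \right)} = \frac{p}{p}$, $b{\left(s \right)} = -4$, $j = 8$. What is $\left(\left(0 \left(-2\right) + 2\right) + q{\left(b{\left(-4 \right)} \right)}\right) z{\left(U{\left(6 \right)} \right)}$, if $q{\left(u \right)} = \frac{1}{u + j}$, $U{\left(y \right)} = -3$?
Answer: $\frac{9}{4} \approx 2.25$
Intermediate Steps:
$q{\left(u \right)} = \frac{1}{8 + u}$ ($q{\left(u \right)} = \frac{1}{u + 8} = \frac{1}{8 + u}$)
$z{\left(p \right)} = 1$
$\left(\left(0 \left(-2\right) + 2\right) + q{\left(b{\left(-4 \right)} \right)}\right) z{\left(U{\left(6 \right)} \right)} = \left(\left(0 \left(-2\right) + 2\right) + \frac{1}{8 - 4}\right) 1 = \left(\left(0 + 2\right) + \frac{1}{4}\right) 1 = \left(2 + \frac{1}{4}\right) 1 = \frac{9}{4} \cdot 1 = \frac{9}{4}$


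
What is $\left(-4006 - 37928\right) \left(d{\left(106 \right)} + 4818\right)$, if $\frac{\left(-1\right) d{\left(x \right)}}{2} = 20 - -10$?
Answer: $-199521972$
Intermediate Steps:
$d{\left(x \right)} = -60$ ($d{\left(x \right)} = - 2 \left(20 - -10\right) = - 2 \left(20 + 10\right) = \left(-2\right) 30 = -60$)
$\left(-4006 - 37928\right) \left(d{\left(106 \right)} + 4818\right) = \left(-4006 - 37928\right) \left(-60 + 4818\right) = \left(-41934\right) 4758 = -199521972$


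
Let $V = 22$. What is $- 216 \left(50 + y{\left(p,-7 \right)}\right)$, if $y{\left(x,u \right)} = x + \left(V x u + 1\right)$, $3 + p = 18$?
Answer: $484704$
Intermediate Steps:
$p = 15$ ($p = -3 + 18 = 15$)
$y{\left(x,u \right)} = 1 + x + 22 u x$ ($y{\left(x,u \right)} = x + \left(22 x u + 1\right) = x + \left(22 u x + 1\right) = x + \left(1 + 22 u x\right) = 1 + x + 22 u x$)
$- 216 \left(50 + y{\left(p,-7 \right)}\right) = - 216 \left(50 + \left(1 + 15 + 22 \left(-7\right) 15\right)\right) = - 216 \left(50 + \left(1 + 15 - 2310\right)\right) = - 216 \left(50 - 2294\right) = \left(-216\right) \left(-2244\right) = 484704$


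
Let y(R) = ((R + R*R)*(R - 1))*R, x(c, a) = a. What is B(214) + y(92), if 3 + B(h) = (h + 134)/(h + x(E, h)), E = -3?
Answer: 7664498790/107 ≈ 7.1631e+7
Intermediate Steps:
y(R) = R*(-1 + R)*(R + R²) (y(R) = ((R + R²)*(-1 + R))*R = ((-1 + R)*(R + R²))*R = R*(-1 + R)*(R + R²))
B(h) = -3 + (134 + h)/(2*h) (B(h) = -3 + (h + 134)/(h + h) = -3 + (134 + h)/((2*h)) = -3 + (134 + h)*(1/(2*h)) = -3 + (134 + h)/(2*h))
B(214) + y(92) = (-5/2 + 67/214) + (92⁴ - 1*92²) = (-5/2 + 67*(1/214)) + (71639296 - 1*8464) = (-5/2 + 67/214) + (71639296 - 8464) = -234/107 + 71630832 = 7664498790/107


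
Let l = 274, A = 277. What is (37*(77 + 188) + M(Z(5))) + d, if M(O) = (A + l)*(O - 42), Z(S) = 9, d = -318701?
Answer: -327079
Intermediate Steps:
M(O) = -23142 + 551*O (M(O) = (277 + 274)*(O - 42) = 551*(-42 + O) = -23142 + 551*O)
(37*(77 + 188) + M(Z(5))) + d = (37*(77 + 188) + (-23142 + 551*9)) - 318701 = (37*265 + (-23142 + 4959)) - 318701 = (9805 - 18183) - 318701 = -8378 - 318701 = -327079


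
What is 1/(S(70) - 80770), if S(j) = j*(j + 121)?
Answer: -1/67400 ≈ -1.4837e-5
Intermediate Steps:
S(j) = j*(121 + j)
1/(S(70) - 80770) = 1/(70*(121 + 70) - 80770) = 1/(70*191 - 80770) = 1/(13370 - 80770) = 1/(-67400) = -1/67400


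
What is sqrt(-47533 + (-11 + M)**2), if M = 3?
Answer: I*sqrt(47469) ≈ 217.87*I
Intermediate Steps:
sqrt(-47533 + (-11 + M)**2) = sqrt(-47533 + (-11 + 3)**2) = sqrt(-47533 + (-8)**2) = sqrt(-47533 + 64) = sqrt(-47469) = I*sqrt(47469)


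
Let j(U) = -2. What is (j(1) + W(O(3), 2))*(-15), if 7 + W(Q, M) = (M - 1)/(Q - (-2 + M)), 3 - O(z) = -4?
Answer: 930/7 ≈ 132.86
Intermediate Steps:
O(z) = 7 (O(z) = 3 - 1*(-4) = 3 + 4 = 7)
W(Q, M) = -7 + (-1 + M)/(2 + Q - M) (W(Q, M) = -7 + (M - 1)/(Q - (-2 + M)) = -7 + (-1 + M)/(Q + (2 - M)) = -7 + (-1 + M)/(2 + Q - M))
(j(1) + W(O(3), 2))*(-15) = (-2 + (-15 - 7*7 + 8*2)/(2 + 7 - 1*2))*(-15) = (-2 + (-15 - 49 + 16)/(2 + 7 - 2))*(-15) = (-2 - 48/7)*(-15) = -62/7*(-15) = 930/7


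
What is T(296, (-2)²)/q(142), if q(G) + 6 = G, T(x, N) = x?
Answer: 37/17 ≈ 2.1765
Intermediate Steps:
q(G) = -6 + G
T(296, (-2)²)/q(142) = 296/(-6 + 142) = 296/136 = 296*(1/136) = 37/17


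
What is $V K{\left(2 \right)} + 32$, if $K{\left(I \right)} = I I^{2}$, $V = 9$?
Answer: $104$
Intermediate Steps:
$K{\left(I \right)} = I^{3}$
$V K{\left(2 \right)} + 32 = 9 \cdot 2^{3} + 32 = 9 \cdot 8 + 32 = 72 + 32 = 104$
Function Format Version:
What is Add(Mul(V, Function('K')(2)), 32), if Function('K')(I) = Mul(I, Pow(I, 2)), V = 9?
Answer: 104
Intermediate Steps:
Function('K')(I) = Pow(I, 3)
Add(Mul(V, Function('K')(2)), 32) = Add(Mul(9, Pow(2, 3)), 32) = Add(Mul(9, 8), 32) = Add(72, 32) = 104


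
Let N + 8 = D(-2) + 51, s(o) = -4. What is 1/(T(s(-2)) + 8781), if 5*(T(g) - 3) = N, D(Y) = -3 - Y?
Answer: 5/43962 ≈ 0.00011373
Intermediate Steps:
N = 42 (N = -8 + ((-3 - 1*(-2)) + 51) = -8 + ((-3 + 2) + 51) = -8 + (-1 + 51) = -8 + 50 = 42)
T(g) = 57/5 (T(g) = 3 + (⅕)*42 = 3 + 42/5 = 57/5)
1/(T(s(-2)) + 8781) = 1/(57/5 + 8781) = 1/(43962/5) = 5/43962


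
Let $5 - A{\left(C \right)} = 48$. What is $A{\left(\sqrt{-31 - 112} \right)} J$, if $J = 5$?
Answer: $-215$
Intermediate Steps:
$A{\left(C \right)} = -43$ ($A{\left(C \right)} = 5 - 48 = -43$)
$A{\left(\sqrt{-31 - 112} \right)} J = \left(-43\right) 5 = -215$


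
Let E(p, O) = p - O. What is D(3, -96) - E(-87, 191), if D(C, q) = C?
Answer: 281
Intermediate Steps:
D(3, -96) - E(-87, 191) = 3 - (-87 - 1*191) = 3 - (-87 - 191) = 3 - 1*(-278) = 3 + 278 = 281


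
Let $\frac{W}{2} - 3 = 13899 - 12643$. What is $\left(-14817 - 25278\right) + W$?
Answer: $-37577$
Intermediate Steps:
$W = 2518$ ($W = 6 + 2 \left(13899 - 12643\right) = 6 + 2 \cdot 1256 = 6 + 2512 = 2518$)
$\left(-14817 - 25278\right) + W = \left(-14817 - 25278\right) + 2518 = -40095 + 2518 = -37577$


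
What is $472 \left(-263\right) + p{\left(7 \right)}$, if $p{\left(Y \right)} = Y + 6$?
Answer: $-124123$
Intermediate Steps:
$p{\left(Y \right)} = 6 + Y$
$472 \left(-263\right) + p{\left(7 \right)} = 472 \left(-263\right) + \left(6 + 7\right) = -124136 + 13 = -124123$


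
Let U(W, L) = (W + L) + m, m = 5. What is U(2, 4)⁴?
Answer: 14641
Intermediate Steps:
U(W, L) = 5 + L + W (U(W, L) = (W + L) + 5 = (L + W) + 5 = 5 + L + W)
U(2, 4)⁴ = (5 + 4 + 2)⁴ = 11⁴ = 14641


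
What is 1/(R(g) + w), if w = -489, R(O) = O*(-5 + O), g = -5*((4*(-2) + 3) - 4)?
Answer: 1/1311 ≈ 0.00076278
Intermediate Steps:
g = 45 (g = -5*((-8 + 3) - 4) = -5*(-5 - 4) = -5*(-9) = 45)
1/(R(g) + w) = 1/(45*(-5 + 45) - 489) = 1/(45*40 - 489) = 1/(1800 - 489) = 1/1311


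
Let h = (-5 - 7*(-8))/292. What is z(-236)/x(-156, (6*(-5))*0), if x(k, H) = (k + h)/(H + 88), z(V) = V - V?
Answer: 0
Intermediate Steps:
h = 51/292 (h = (-5 + 56)*(1/292) = 51*(1/292) = 51/292 ≈ 0.17466)
z(V) = 0
x(k, H) = (51/292 + k)/(88 + H) (x(k, H) = (k + 51/292)/(H + 88) = (51/292 + k)/(88 + H))
z(-236)/x(-156, (6*(-5))*0) = 0/(((51/292 - 156)/(88 + (6*(-5))*0))) = 0/((-45501/292/(88 - 30*0))) = 0/((-45501/292/(88 + 0))) = 0/((-45501/292/88)) = 0/(((1/88)*(-45501/292))) = 0/(-45501/25696) = 0*(-25696/45501) = 0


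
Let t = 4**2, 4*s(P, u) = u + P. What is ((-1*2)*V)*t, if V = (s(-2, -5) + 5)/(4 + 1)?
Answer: -104/5 ≈ -20.800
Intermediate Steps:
s(P, u) = P/4 + u/4 (s(P, u) = (u + P)/4 = (P + u)/4 = P/4 + u/4)
t = 16
V = 13/20 (V = (((1/4)*(-2) + (1/4)*(-5)) + 5)/(4 + 1) = ((-1/2 - 5/4) + 5)/5 = (-7/4 + 5)*(1/5) = (13/4)*(1/5) = 13/20 ≈ 0.65000)
((-1*2)*V)*t = (-1*2*(13/20))*16 = -2*13/20*16 = -13/10*16 = -104/5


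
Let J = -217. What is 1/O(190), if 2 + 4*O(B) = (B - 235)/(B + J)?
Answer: -12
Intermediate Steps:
O(B) = -½ + (-235 + B)/(4*(-217 + B)) (O(B) = -½ + ((B - 235)/(B - 217))/4 = -½ + ((-235 + B)/(-217 + B))/4 = -½ + (-235 + B)/(4*(-217 + B)))
1/O(190) = 1/((199 - 1*190)/(4*(-217 + 190))) = 1/((¼)*(199 - 190)/(-27)) = 1/((¼)*(-1/27)*9) = 1/(-1/12) = -12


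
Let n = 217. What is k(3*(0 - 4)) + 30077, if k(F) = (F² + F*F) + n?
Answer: 30582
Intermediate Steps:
k(F) = 217 + 2*F² (k(F) = (F² + F*F) + 217 = (F² + F²) + 217 = 2*F² + 217 = 217 + 2*F²)
k(3*(0 - 4)) + 30077 = (217 + 2*(3*(0 - 4))²) + 30077 = (217 + 2*(3*(-4))²) + 30077 = (217 + 2*(-12)²) + 30077 = (217 + 2*144) + 30077 = (217 + 288) + 30077 = 505 + 30077 = 30582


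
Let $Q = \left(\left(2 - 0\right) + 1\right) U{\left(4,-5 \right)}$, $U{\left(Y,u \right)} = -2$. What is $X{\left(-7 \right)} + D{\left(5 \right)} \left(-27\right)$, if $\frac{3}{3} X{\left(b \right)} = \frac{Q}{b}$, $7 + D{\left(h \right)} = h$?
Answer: $\frac{384}{7} \approx 54.857$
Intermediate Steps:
$D{\left(h \right)} = -7 + h$
$Q = -6$ ($Q = \left(\left(2 - 0\right) + 1\right) \left(-2\right) = \left(\left(2 + 0\right) + 1\right) \left(-2\right) = \left(2 + 1\right) \left(-2\right) = 3 \left(-2\right) = -6$)
$X{\left(b \right)} = - \frac{6}{b}$
$X{\left(-7 \right)} + D{\left(5 \right)} \left(-27\right) = - \frac{6}{-7} + \left(-7 + 5\right) \left(-27\right) = \left(-6\right) \left(- \frac{1}{7}\right) - -54 = \frac{6}{7} + 54 = \frac{384}{7}$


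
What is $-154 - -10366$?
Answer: $10212$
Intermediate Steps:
$-154 - -10366 = -154 + 10366 = 10212$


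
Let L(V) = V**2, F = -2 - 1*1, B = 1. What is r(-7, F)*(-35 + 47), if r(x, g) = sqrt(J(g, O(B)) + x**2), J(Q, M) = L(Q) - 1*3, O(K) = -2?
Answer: 12*sqrt(55) ≈ 88.994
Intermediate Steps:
F = -3 (F = -2 - 1 = -3)
J(Q, M) = -3 + Q**2 (J(Q, M) = Q**2 - 1*3 = Q**2 - 3 = -3 + Q**2)
r(x, g) = sqrt(-3 + g**2 + x**2) (r(x, g) = sqrt((-3 + g**2) + x**2) = sqrt(-3 + g**2 + x**2))
r(-7, F)*(-35 + 47) = sqrt(-3 + (-3)**2 + (-7)**2)*(-35 + 47) = sqrt(-3 + 9 + 49)*12 = sqrt(55)*12 = 12*sqrt(55)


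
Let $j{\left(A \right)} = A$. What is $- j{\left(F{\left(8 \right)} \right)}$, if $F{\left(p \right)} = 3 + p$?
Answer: $-11$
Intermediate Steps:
$- j{\left(F{\left(8 \right)} \right)} = - (3 + 8) = \left(-1\right) 11 = -11$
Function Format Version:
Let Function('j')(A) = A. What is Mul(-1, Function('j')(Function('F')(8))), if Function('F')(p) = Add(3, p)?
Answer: -11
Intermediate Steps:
Mul(-1, Function('j')(Function('F')(8))) = Mul(-1, Add(3, 8)) = Mul(-1, 11) = -11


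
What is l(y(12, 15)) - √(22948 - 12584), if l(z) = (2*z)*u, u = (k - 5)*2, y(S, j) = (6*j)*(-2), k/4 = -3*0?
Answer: 3600 - 2*√2591 ≈ 3498.2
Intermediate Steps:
k = 0 (k = 4*(-3*0) = 4*0 = 0)
y(S, j) = -12*j
u = -10 (u = (0 - 5)*2 = -5*2 = -10)
l(z) = -20*z (l(z) = (2*z)*(-10) = -20*z)
l(y(12, 15)) - √(22948 - 12584) = -(-240)*15 - √(22948 - 12584) = -20*(-180) - √10364 = 3600 - 2*√2591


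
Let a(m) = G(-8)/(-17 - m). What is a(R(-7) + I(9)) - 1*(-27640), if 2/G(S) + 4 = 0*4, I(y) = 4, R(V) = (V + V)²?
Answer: 11995761/434 ≈ 27640.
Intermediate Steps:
R(V) = 4*V² (R(V) = (2*V)² = 4*V²)
G(S) = -½ (G(S) = 2/(-4 + 0*4) = 2/(-4 + 0) = 2/(-4) = 2*(-¼) = -½)
a(m) = -1/(2*(-17 - m))
a(R(-7) + I(9)) - 1*(-27640) = 1/(2*(17 + (4*(-7)² + 4))) - 1*(-27640) = 1/(2*(17 + (4*49 + 4))) + 27640 = 1/(2*(17 + (196 + 4))) + 27640 = 1/(2*(17 + 200)) + 27640 = (½)/217 + 27640 = (½)*(1/217) + 27640 = 1/434 + 27640 = 11995761/434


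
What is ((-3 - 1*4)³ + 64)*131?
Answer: -36549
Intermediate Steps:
((-3 - 1*4)³ + 64)*131 = ((-3 - 4)³ + 64)*131 = ((-7)³ + 64)*131 = (-343 + 64)*131 = -279*131 = -36549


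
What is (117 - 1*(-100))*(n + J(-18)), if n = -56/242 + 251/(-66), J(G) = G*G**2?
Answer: -919420537/726 ≈ -1.2664e+6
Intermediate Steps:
J(G) = G**3
n = -2929/726 (n = -56*1/242 + 251*(-1/66) = -28/121 - 251/66 = -2929/726 ≈ -4.0344)
(117 - 1*(-100))*(n + J(-18)) = (117 - 1*(-100))*(-2929/726 + (-18)**3) = (117 + 100)*(-2929/726 - 5832) = 217*(-4236961/726) = -919420537/726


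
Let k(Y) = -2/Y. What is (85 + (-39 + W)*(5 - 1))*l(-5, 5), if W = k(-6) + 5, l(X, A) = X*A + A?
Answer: 2980/3 ≈ 993.33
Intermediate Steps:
l(X, A) = A + A*X (l(X, A) = A*X + A = A + A*X)
W = 16/3 (W = -2/(-6) + 5 = -2*(-⅙) + 5 = ⅓ + 5 = 16/3 ≈ 5.3333)
(85 + (-39 + W)*(5 - 1))*l(-5, 5) = (85 + (-39 + 16/3)*(5 - 1))*(5*(1 - 5)) = (85 - 101/3*4)*(5*(-4)) = (85 - 404/3)*(-20) = -149/3*(-20) = 2980/3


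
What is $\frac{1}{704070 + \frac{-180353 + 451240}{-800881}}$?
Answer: $\frac{800881}{563876014783} \approx 1.4203 \cdot 10^{-6}$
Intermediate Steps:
$\frac{1}{704070 + \frac{-180353 + 451240}{-800881}} = \frac{1}{704070 + 270887 \left(- \frac{1}{800881}\right)} = \frac{1}{704070 - \frac{270887}{800881}} = \frac{1}{\frac{563876014783}{800881}} = \frac{800881}{563876014783}$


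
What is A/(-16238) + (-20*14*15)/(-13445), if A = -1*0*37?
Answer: 840/2689 ≈ 0.31238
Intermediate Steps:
A = 0 (A = 0*37 = 0)
A/(-16238) + (-20*14*15)/(-13445) = 0/(-16238) + (-20*14*15)/(-13445) = 0*(-1/16238) - 280*15*(-1/13445) = 0 - 4200*(-1/13445) = 0 + 840/2689 = 840/2689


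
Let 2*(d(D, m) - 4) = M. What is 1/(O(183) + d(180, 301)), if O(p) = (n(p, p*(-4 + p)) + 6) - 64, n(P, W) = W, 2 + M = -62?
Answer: 1/32671 ≈ 3.0608e-5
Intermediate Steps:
M = -64 (M = -2 - 62 = -64)
d(D, m) = -28 (d(D, m) = 4 + (1/2)*(-64) = 4 - 32 = -28)
O(p) = -58 + p*(-4 + p) (O(p) = (p*(-4 + p) + 6) - 64 = (6 + p*(-4 + p)) - 64 = -58 + p*(-4 + p))
1/(O(183) + d(180, 301)) = 1/((-58 + 183*(-4 + 183)) - 28) = 1/((-58 + 183*179) - 28) = 1/((-58 + 32757) - 28) = 1/(32699 - 28) = 1/32671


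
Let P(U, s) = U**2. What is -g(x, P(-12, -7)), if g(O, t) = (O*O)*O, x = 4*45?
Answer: -5832000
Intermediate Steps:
x = 180
g(O, t) = O**3 (g(O, t) = O**2*O = O**3)
-g(x, P(-12, -7)) = -1*180**3 = -1*5832000 = -5832000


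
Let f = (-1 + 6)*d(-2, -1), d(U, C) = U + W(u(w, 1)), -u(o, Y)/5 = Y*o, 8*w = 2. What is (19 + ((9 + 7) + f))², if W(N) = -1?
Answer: 400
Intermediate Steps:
w = ¼ (w = (⅛)*2 = ¼ ≈ 0.25000)
u(o, Y) = -5*Y*o
d(U, C) = -1 + U (d(U, C) = U - 1 = -1 + U)
f = -15 (f = (-1 + 6)*(-1 - 2) = 5*(-3) = -15)
(19 + ((9 + 7) + f))² = (19 + ((9 + 7) - 15))² = (19 + (16 - 15))² = (19 + 1)² = 20² = 400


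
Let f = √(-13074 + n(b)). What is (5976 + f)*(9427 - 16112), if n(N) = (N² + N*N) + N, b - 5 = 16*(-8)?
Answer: -39949560 - 73535*√141 ≈ -4.0823e+7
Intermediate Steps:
b = -123 (b = 5 + 16*(-8) = 5 - 128 = -123)
n(N) = N + 2*N² (n(N) = (N² + N²) + N = 2*N² + N = N + 2*N²)
f = 11*√141 (f = √(-13074 - 123*(1 + 2*(-123))) = √(-13074 - 123*(1 - 246)) = √(-13074 - 123*(-245)) = √(-13074 + 30135) = √17061 = 11*√141 ≈ 130.62)
(5976 + f)*(9427 - 16112) = (5976 + 11*√141)*(9427 - 16112) = (5976 + 11*√141)*(-6685) = -39949560 - 73535*√141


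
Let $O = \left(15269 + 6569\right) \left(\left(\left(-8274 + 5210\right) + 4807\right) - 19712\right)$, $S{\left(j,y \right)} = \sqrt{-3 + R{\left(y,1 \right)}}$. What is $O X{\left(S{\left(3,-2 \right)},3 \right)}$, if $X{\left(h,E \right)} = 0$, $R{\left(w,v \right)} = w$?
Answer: $0$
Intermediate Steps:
$S{\left(j,y \right)} = \sqrt{-3 + y}$
$O = -392407022$ ($O = 21838 \left(\left(-3064 + 4807\right) - 19712\right) = 21838 \left(1743 - 19712\right) = 21838 \left(-17969\right) = -392407022$)
$O X{\left(S{\left(3,-2 \right)},3 \right)} = \left(-392407022\right) 0 = 0$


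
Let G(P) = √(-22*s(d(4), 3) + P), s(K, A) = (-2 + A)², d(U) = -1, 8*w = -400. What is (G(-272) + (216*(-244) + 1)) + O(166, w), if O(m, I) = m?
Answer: -52537 + 7*I*√6 ≈ -52537.0 + 17.146*I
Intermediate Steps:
w = -50 (w = (⅛)*(-400) = -50)
G(P) = √(-22 + P) (G(P) = √(-22*(-2 + 3)² + P) = √(-22*1² + P) = √(-22*1 + P) = √(-22 + P))
(G(-272) + (216*(-244) + 1)) + O(166, w) = (√(-22 - 272) + (216*(-244) + 1)) + 166 = (√(-294) + (-52704 + 1)) + 166 = (7*I*√6 - 52703) + 166 = (-52703 + 7*I*√6) + 166 = -52537 + 7*I*√6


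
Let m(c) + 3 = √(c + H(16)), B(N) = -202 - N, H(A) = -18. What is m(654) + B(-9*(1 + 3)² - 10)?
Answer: -51 + 2*√159 ≈ -25.781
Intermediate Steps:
m(c) = -3 + √(-18 + c) (m(c) = -3 + √(c - 18) = -3 + √(-18 + c))
m(654) + B(-9*(1 + 3)² - 10) = (-3 + √(-18 + 654)) + (-202 - (-9*(1 + 3)² - 10)) = (-3 + √636) + (-202 - (-9*4² - 10)) = (-3 + 2*√159) + (-202 - (-9*16 - 10)) = (-3 + 2*√159) + (-202 - (-144 - 10)) = (-3 + 2*√159) + (-202 - 1*(-154)) = (-3 + 2*√159) + (-202 + 154) = (-3 + 2*√159) - 48 = -51 + 2*√159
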